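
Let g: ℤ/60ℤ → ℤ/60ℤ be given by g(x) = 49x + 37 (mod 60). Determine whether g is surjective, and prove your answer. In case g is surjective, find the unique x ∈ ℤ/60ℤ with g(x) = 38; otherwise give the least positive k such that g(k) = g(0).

49

Recall that g is surjective if every y in the codomain equals g(x) for some x in the domain.
Since gcd(49, 60) = 1, 49 is invertible modulo 60. Euclid's algorithm: 60 = 1·49 + 11, 49 = 4·11 + 5, 11 = 2·5 + 1; back-substituting gives 1 = 49·49 − 40·60, so 49⁻¹ ≡ 49 (mod 60).
Then y ↦ 49(y − 37) is a two-sided inverse to g, so every y ∈ ℤ/60ℤ has a preimage.
Thus g is surjective.
Since g is surjective, we compute g⁻¹(38): solve 49x + 37 ≡ 38 (mod 60), i.e. 49x ≡ 1 (mod 60).
Multiplying by 49⁻¹ = 49 gives x ≡ 49·1 = 49 ≡ 49 (mod 60).
Check: g(49) = 49·49 + 37 = 2438 = 40·60 + 38 ≡ 38 (mod 60).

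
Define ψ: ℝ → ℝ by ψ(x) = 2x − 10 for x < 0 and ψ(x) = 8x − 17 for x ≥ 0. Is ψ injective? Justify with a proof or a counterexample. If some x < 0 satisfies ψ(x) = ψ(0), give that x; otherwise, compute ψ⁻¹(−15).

-7/2

Both pieces are strictly increasing (slopes 2 and 8), so each is injective on its own interval.
The left piece maps (−∞, 0) onto (−∞, −10); the right piece maps [0, ∞) onto [−17, ∞).
These images overlap. In particular ψ(0) = −17 (right piece), and solving 2x − 10 = −17 on the left piece gives x = −7/2 < 0.
So ψ(−7/2) = ψ(0) with −7/2 ≠ 0, and ψ is not injective. This x = −7/2 is the requested value below 0.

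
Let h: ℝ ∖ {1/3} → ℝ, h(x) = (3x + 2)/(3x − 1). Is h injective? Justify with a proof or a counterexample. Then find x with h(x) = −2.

Suppose h(x_1) = h(x_2). Cross-multiplying: (3x_1 + 2)(3x_2 − 1) = (3x_2 + 2)(3x_1 − 1).
Expanding both sides and cancelling the symmetric terms leaves −9·(x_1 − x_2) = 0. Since −9 ≠ 0, x_1 = x_2. So h is injective.
Solving h(x) = −2: cross-multiplying gives 3x + 2 = −2(3x − 1), which rearranges to 9x = 0, so x = 0.

0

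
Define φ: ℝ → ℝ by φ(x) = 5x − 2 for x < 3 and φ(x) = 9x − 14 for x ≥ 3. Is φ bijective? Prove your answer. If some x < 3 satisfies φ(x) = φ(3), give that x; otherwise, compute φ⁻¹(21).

Both pieces are strictly increasing (slopes 5 and 9), so each is injective on its own interval.
The left piece maps (−∞, 3) onto (−∞, 13); the right piece maps [3, ∞) onto [13, ∞).
Since 13 = 13, the images partition ℝ: φ is injective and surjective, hence bijective.
Because the two images are disjoint, no x < 3 has φ(x) = φ(3), so we compute φ⁻¹(21): 21 lies in [13, ∞), so solve 9x − 14 = 21: x = (21 + 14)/9 = 35/9.

35/9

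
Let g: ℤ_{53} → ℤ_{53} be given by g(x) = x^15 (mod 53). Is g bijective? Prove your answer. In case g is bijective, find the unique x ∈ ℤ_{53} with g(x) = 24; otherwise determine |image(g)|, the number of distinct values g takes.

Since 53 is prime, the nonzero elements of ℤ_{53} form a cyclic group of order 52.
As gcd(15, 52) = 1, raising to the 15th power is a bijection on this group: if u^15 ≡ v^15 then (uv^{−1})^15 = 1, and the only element of order dividing gcd(15, 52) = 1 is 1, so u = v.
With g(0) = 0 this makes g injective on all of ℤ_{53}, hence bijective (finite equal-size domain and codomain). In particular g is bijective.
Since g is bijective, we find the preimage of 24. The inverse of x ↦ x^15 on (ℤ_{53})^× is x ↦ x^7, because 15·7 = 105 = 2·52 + 1 ≡ 1 (mod 52) and x^{52} = 1 for x ≠ 0 (Fermat). So g⁻¹(24) = 24^7 mod 53.
Repeated squaring mod 53: 24^1 ≡ 24, 24^2 ≡ 24² = 576 ≡ 46, 24^4 ≡ 46² = 2116 ≡ 49. Since 7 = 4 + 2 + 1, 24^7 ≡ 49·46·24: 49·46 = 2254 ≡ 28, then 28·24 = 672 ≡ 36. So 24^7 ≡ 36 (mod 53).
Hence g⁻¹(24) = 36.

36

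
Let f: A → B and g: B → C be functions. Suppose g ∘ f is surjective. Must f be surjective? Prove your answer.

not surjective

No. Take A = {0, 1}, B = {0, 1, 2, 3}, C = {0}, f(a) = 0 for every a ∈ A, and g(b) = 0 for every b ∈ B.
Then g ∘ f is surjective onto {0}, but 3 ∈ B has no preimage under f, so f is not surjective.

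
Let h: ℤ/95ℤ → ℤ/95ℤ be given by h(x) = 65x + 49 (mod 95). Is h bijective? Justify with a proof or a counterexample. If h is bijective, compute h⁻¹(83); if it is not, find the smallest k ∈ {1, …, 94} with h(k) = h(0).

Recall that h is injective if h(u) = h(v) implies u = v.
We have gcd(65, 95) = 5 > 1. Taking u = 0 and v = 19: h(0) = 49 and h(19) = 65·19 + 49 = 1284 ≡ 49 (mod 95).
So h(0) = h(19) while 0 ≠ 19, hence h is not injective, hence not bijective.
Since h is not bijective, we find the least positive k with h(k) = h(0): this means 65k ≡ 0 (mod 95), i.e. 95 ∣ 65k. Since gcd(65, 95) = 5, dividing through by 5 this holds exactly when 19 ∣ 13k, and as gcd(13, 19) = 1, exactly when 19 ∣ k.
The smallest positive such k is 19.

19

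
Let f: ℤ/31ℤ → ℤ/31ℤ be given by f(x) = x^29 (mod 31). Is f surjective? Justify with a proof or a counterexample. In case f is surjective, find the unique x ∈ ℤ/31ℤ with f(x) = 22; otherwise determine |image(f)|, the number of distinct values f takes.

24

Since 31 is prime, the nonzero elements of ℤ/31ℤ form a cyclic group of order 30.
As gcd(29, 30) = 1, raising to the 29th power is a bijection on this group: if x_1^29 ≡ x_2^29 then (x_1x_2^{−1})^29 = 1, and the only element of order dividing gcd(29, 30) = 1 is 1, so x_1 = x_2.
With f(0) = 0 this makes f injective on all of ℤ/31ℤ, hence bijective (finite equal-size domain and codomain). In particular f is surjective.
Since f is surjective, we find the preimage of 22. The inverse of x ↦ x^29 on (ℤ/31ℤ)^× is x ↦ x^29, because 29·29 = 841 = 28·30 + 1 ≡ 1 (mod 30) and x^{30} = 1 for x ≠ 0 (Fermat). So f⁻¹(22) = 22^29 mod 31.
Repeated squaring mod 31: 22^1 ≡ 22, 22^2 ≡ 22² = 484 ≡ 19, 22^4 ≡ 19² = 361 ≡ 20, 22^8 ≡ 20² = 400 ≡ 28, 22^16 ≡ 28² = 784 ≡ 9. Since 29 = 16 + 8 + 4 + 1, 22^29 ≡ 9·28·20·22: 9·28 = 252 ≡ 4, then 4·20 = 80 ≡ 18, then 18·22 = 396 ≡ 24. So 22^29 ≡ 24 (mod 31).
Hence f⁻¹(22) = 24.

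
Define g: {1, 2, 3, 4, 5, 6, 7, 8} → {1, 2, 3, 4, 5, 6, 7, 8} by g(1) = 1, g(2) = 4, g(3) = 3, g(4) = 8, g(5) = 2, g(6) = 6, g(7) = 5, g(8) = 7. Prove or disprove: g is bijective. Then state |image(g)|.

8

The values 1, 4, 3, 8, 2, 6, 5, 7 are a permutation of {1, 2, 3, 4, 5, 6, 7, 8}: each element appears exactly once.
So g is injective and surjective, hence bijective.
The image of g is {1, 2, 3, 4, 5, 6, 7, 8}, which has 8 elements.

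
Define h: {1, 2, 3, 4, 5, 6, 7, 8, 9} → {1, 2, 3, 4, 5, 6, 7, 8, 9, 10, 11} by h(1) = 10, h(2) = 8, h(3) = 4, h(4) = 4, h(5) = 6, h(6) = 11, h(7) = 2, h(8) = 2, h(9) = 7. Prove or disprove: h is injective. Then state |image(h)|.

7

h(3) = 4 = h(4) with 3 ≠ 4, so h is not injective.
The image of h is {2, 4, 6, 7, 8, 10, 11}, which has 7 elements.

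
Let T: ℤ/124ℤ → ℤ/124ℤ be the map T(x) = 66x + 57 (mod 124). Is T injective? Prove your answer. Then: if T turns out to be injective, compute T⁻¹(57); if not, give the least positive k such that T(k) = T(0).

We have gcd(66, 124) = 2 > 1. Taking u = 0 and v = 62: T(0) = 57 and T(62) = 66·62 + 57 = 4149 ≡ 57 (mod 124).
So T(0) = T(62) while 0 ≠ 62, therefore T is not injective.
Since T is not injective, we find the least positive k with T(k) = T(0): this means 66k ≡ 0 (mod 124), i.e. 124 ∣ 66k. Since gcd(66, 124) = 2, dividing through by 2 this holds exactly when 62 ∣ 33k, and as gcd(33, 62) = 1, exactly when 62 ∣ k.
The smallest positive such k is 62.

62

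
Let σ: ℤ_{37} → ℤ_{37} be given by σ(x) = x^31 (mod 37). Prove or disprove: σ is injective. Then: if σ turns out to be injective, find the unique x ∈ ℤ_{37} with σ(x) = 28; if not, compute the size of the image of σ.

Since 37 is prime, the nonzero elements of ℤ_{37} form a cyclic group of order 36.
As gcd(31, 36) = 1, raising to the 31st power is a bijection on this group: if u^31 ≡ v^31 then (uv^{−1})^31 = 1, and the only element of order dividing gcd(31, 36) = 1 is 1, so u = v.
With σ(0) = 0 this makes σ injective on all of ℤ_{37}, hence bijective (finite equal-size domain and codomain). In particular σ is injective.
Since σ is injective, we find the preimage of 28. The inverse of x ↦ x^31 on (ℤ_{37})^× is x ↦ x^7, because 31·7 = 217 = 6·36 + 1 ≡ 1 (mod 36) and x^{36} = 1 for x ≠ 0 (Fermat). So σ⁻¹(28) = 28^7 mod 37.
Repeated squaring mod 37: 28^1 ≡ 28, 28^2 ≡ 28² = 784 ≡ 7, 28^4 ≡ 7² = 49 ≡ 12. Since 7 = 4 + 2 + 1, 28^7 ≡ 12·7·28: 12·7 = 84 ≡ 10, then 10·28 = 280 ≡ 21. So 28^7 ≡ 21 (mod 37).
Hence σ⁻¹(28) = 21.

21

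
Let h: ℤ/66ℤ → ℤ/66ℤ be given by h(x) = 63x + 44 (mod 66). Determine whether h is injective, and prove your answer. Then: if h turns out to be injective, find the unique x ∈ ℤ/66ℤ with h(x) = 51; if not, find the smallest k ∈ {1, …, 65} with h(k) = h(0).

We have gcd(63, 66) = 3 > 1. Taking x_1 = 0 and x_2 = 22: h(0) = 44 and h(22) = 63·22 + 44 = 1430 ≡ 44 (mod 66).
So h(0) = h(22) while 0 ≠ 22, therefore h is not injective.
Since h is not injective, we find the least positive k with h(k) = h(0): this means 63k ≡ 0 (mod 66), i.e. 66 ∣ 63k. Since gcd(63, 66) = 3, dividing through by 3 this holds exactly when 22 ∣ 21k, and as gcd(21, 22) = 1, exactly when 22 ∣ k.
The smallest positive such k is 22.

22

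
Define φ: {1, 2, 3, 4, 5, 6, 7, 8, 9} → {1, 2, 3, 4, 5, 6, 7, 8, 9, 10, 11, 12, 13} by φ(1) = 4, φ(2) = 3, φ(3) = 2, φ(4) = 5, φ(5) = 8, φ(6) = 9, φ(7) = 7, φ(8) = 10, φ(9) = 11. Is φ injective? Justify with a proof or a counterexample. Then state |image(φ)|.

The values φ(1), …, φ(9) are 4, 3, 2, 5, 8, 9, 7, 10, 11 — all distinct.
So φ(a) = φ(b) only when a = b, and φ is injective.
The image of φ is {2, 3, 4, 5, 7, 8, 9, 10, 11}, which has 9 elements.

9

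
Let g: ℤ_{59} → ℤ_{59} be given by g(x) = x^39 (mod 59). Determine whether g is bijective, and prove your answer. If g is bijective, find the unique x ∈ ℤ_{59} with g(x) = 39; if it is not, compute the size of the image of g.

Since 59 is prime, the nonzero elements of ℤ_{59} form a cyclic group of order 58.
As gcd(39, 58) = 1, raising to the 39th power is a bijection on this group: if u^39 ≡ v^39 then (uv^{−1})^39 = 1, and the only element of order dividing gcd(39, 58) = 1 is 1, so u = v.
With g(0) = 0 this makes g injective on all of ℤ_{59}, hence bijective (finite equal-size domain and codomain). In particular g is bijective.
Since g is bijective, we find the preimage of 39. The inverse of x ↦ x^39 on (ℤ_{59})^× is x ↦ x^3, because 39·3 = 117 = 2·58 + 1 ≡ 1 (mod 58) and x^{58} = 1 for x ≠ 0 (Fermat). So g⁻¹(39) = 39^3 mod 59.
Repeated squaring mod 59: 39^1 ≡ 39, 39^2 ≡ 39² = 1521 ≡ 46. Since 3 = 2 + 1, 39^3 ≡ 46·39: 46·39 = 1794 ≡ 24. So 39^3 ≡ 24 (mod 59).
Hence g⁻¹(39) = 24.

24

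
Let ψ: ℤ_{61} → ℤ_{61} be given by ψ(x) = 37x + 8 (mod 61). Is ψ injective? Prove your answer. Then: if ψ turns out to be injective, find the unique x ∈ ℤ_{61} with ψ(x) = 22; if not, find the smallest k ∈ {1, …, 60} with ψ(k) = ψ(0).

Recall: ψ is injective if ψ(a) = ψ(b) implies a = b.
Suppose ψ(a) = ψ(b) in ℤ_{61}. Then 37a + 8 ≡ 37b + 8 (mod 61), thus 37(a − b) ≡ 0 (mod 61).
Since gcd(37, 61) = 1, 37 is invertible modulo 61, so a − b ≡ 0 (mod 61), i.e. a = b.
Thus ψ is injective.
We now compute 37⁻¹ mod 61 explicitly. Euclid's algorithm: 61 = 1·37 + 24, 37 = 1·24 + 13, 24 = 1·13 + 11, 13 = 1·11 + 2, 11 = 5·2 + 1; back-substituting gives 1 = 33·37 − 20·61, so 37⁻¹ ≡ 33 (mod 61).
Since ψ is injective, we compute ψ⁻¹(22): solve 37x + 8 ≡ 22 (mod 61), i.e. 37x ≡ 14 (mod 61).
Multiplying by 37⁻¹ = 33 gives x ≡ 33·14 = 462 = 7·61 + 35 ≡ 35 (mod 61).
Check: ψ(35) = 37·35 + 8 = 1303 = 21·61 + 22 ≡ 22 (mod 61).

35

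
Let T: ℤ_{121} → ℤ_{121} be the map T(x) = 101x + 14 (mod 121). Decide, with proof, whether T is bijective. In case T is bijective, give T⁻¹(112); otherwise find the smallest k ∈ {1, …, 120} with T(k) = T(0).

104

Suppose T(x_1) = T(x_2) in ℤ_{121}. Then 101x_1 + 14 ≡ 101x_2 + 14 (mod 121), therefore 101(x_1 − x_2) ≡ 0 (mod 121).
Since gcd(101, 121) = 1, 101 is invertible modulo 121, so x_1 − x_2 ≡ 0 (mod 121), i.e. x_1 = x_2.
We now compute 101⁻¹ mod 121 explicitly. Euclid's algorithm: 121 = 1·101 + 20, 101 = 5·20 + 1; back-substituting gives 1 = 6·101 − 5·121, so 101⁻¹ ≡ 6 (mod 121).
For any y ∈ ℤ_{121}, x = 6(y − 14) mod 121 satisfies T(x) = 101·6(y − 14) + 14 ≡ y (since 101·6 ≡ 1 mod 121). So every y has a preimage.
So T is bijective.
Since T is bijective, we compute T⁻¹(112): solve 101x + 14 ≡ 112 (mod 121), i.e. 101x ≡ 98 (mod 121).
Multiplying by 101⁻¹ = 6 gives x ≡ 6·98 = 588 = 4·121 + 104 ≡ 104 (mod 121).
Check: T(104) = 101·104 + 14 = 10518 = 86·121 + 112 ≡ 112 (mod 121).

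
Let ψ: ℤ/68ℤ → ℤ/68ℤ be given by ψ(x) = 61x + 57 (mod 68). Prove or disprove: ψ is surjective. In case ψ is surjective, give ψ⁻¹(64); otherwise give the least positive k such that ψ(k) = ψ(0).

67

Since gcd(61, 68) = 1, 61 is invertible modulo 68. Euclid's algorithm: 68 = 1·61 + 7, 61 = 8·7 + 5, 7 = 1·5 + 2, 5 = 2·2 + 1; back-substituting gives 1 = 29·61 − 26·68, so 61⁻¹ ≡ 29 (mod 68).
For any y ∈ ℤ/68ℤ, x = 29(y − 57) mod 68 satisfies ψ(x) = 61·29(y − 57) + 57 ≡ y (since 61·29 ≡ 1 mod 68). So every y has a preimage.
So ψ is surjective.
Since ψ is surjective, we find ψ⁻¹(64): we need 61x ≡ 64 − 57 ≡ 7 (mod 68). Using 61⁻¹ = 29: x ≡ 29·7 = 203 = 2·68 + 67, so x = 67.
Check: ψ(67) = 61·67 + 57 = 4144 = 60·68 + 64 ≡ 64 (mod 68).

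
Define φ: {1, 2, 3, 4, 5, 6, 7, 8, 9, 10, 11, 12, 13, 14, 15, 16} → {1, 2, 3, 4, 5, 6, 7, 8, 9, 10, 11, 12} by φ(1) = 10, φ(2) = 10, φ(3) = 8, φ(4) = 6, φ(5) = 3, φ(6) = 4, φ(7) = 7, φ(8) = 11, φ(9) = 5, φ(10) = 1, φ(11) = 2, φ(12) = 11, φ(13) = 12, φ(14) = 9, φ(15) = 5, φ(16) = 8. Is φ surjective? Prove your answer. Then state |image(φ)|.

Every element of the codomain has a preimage: 1 = φ(10), 2 = φ(11), 3 = φ(5), 4 = φ(6), 5 = φ(9), 6 = φ(4), 7 = φ(7), 8 = φ(3), 9 = φ(14), 10 = φ(1), 11 = φ(8), 12 = φ(13).
Thus φ is surjective.
The image of φ is {1, 2, 3, 4, 5, 6, 7, 8, 9, 10, 11, 12}, which has 12 elements.

12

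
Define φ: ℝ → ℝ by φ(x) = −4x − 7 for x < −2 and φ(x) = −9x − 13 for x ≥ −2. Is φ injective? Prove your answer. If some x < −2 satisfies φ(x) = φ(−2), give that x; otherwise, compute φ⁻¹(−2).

-3

Both pieces are strictly decreasing (slopes −4 and −9), so each is injective on its own interval.
The left piece maps (−∞, −2) onto (1, ∞); the right piece maps [−2, ∞) onto (−∞, 5].
These images overlap. In particular φ(−2) = 5 (right piece), and solving −4x − 7 = 5 on the left piece gives x = −3 < −2.
So φ(−3) = φ(−2) with −3 ≠ −2, and φ is not injective. This x = −3 is the requested value below −2.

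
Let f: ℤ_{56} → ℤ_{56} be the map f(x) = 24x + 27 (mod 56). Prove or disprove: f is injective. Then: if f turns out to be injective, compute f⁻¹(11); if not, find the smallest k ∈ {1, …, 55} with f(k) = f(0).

7

We have gcd(24, 56) = 8 > 1. Taking x_1 = 0 and x_2 = 7: f(0) = 27 and f(7) = 24·7 + 27 = 195 ≡ 27 (mod 56).
So f(0) = f(7) while 0 ≠ 7, thus f is not injective.
Since f is not injective, we find the least positive k with f(k) = f(0): this means 24k ≡ 0 (mod 56), i.e. 56 ∣ 24k. Since gcd(24, 56) = 8, dividing through by 8 this holds exactly when 7 ∣ 3k, and as gcd(3, 7) = 1, exactly when 7 ∣ k.
The smallest positive such k is 7.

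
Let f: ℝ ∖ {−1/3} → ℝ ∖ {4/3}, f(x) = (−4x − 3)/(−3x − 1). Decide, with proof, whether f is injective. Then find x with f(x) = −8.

Suppose f(a) = f(b). Cross-multiplying: (−4a − 3)(−3b − 1) = (−4b − 3)(−3a − 1).
Expanding both sides and cancelling the symmetric terms leaves −5·(a − b) = 0. Since −5 ≠ 0, a = b. Therefore f is injective.
Solving f(x) = −8: cross-multiplying gives −4x − 3 = −8(−3x − 1), which rearranges to −28x = 11, so x = −11/28.

-11/28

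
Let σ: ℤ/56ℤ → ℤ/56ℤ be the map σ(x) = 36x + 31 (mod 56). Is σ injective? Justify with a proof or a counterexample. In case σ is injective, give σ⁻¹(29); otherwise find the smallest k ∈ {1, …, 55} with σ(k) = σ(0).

14

We have gcd(36, 56) = 4 > 1. Taking u = 0 and v = 14: σ(0) = 31 and σ(14) = 36·14 + 31 = 535 ≡ 31 (mod 56).
So σ(0) = σ(14) while 0 ≠ 14, so σ is not injective.
Since σ is not injective, we find the least positive k with σ(k) = σ(0): this means 36k ≡ 0 (mod 56), i.e. 56 ∣ 36k. Since gcd(36, 56) = 4, dividing through by 4 this holds exactly when 14 ∣ 9k, and as gcd(9, 14) = 1, exactly when 14 ∣ k.
The smallest positive such k is 14.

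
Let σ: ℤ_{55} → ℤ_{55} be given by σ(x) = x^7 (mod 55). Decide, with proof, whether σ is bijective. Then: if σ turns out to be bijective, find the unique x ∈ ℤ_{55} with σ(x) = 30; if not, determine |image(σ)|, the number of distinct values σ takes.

Computing x^7 mod 55 for each x (by repeated squaring, reducing mod 55 at every step), the values σ(0), σ(1), …, σ(54) are: 0, 1, 18, 42, 49, 25, 41, 28, 2, 4, 10, 11, 23, 7, 9, 5, 36, 8, 17, 24, 15, 21, 33, 12, 29, 20, 16, 3, 52, 39, 35, 26, 43, 22, 34, 40, 31, 38, 47, 19, 50, 46, 48, 32, 44, 45, 51, 53, 27, 14, 30, 6, 13, 37, 54.
Every element of ℤ_{55} appears exactly once in this list, so σ is a bijection, and in particular bijective.
Since σ is bijective, we read off the preimage of 30 from the same table: σ(50) = 30, so σ⁻¹(30) = 50.

50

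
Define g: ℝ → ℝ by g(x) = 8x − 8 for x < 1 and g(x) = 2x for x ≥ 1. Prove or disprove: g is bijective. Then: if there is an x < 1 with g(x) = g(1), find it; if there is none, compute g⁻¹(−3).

Both pieces are strictly increasing (slopes 8 and 2), so each is injective on its own interval.
The left piece maps (−∞, 1) onto (−∞, 0); the right piece maps [1, ∞) onto [2, ∞).
The images leave a gap (0 has no preimage), so g is not surjective, hence not bijective.
Because the two images are disjoint, no x < 1 has g(x) = g(1), so we compute g⁻¹(−3): −3 lies in (−∞, 0), so solve 8x − 8 = −3: x = (−3 + 8)/8 = 5/8.

5/8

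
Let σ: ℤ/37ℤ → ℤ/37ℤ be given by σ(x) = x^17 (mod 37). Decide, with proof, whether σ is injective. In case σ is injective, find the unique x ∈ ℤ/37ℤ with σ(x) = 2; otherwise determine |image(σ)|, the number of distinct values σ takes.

Since 37 is prime, the nonzero elements of ℤ/37ℤ form a cyclic group of order 36.
As gcd(17, 36) = 1, raising to the 17th power is a bijection on this group: if x_1^17 ≡ x_2^17 then (x_1x_2^{−1})^17 = 1, and the only element of order dividing gcd(17, 36) = 1 is 1, so x_1 = x_2.
With σ(0) = 0 this makes σ injective on all of ℤ/37ℤ, hence bijective (finite equal-size domain and codomain). In particular σ is injective.
Since σ is injective, we find the preimage of 2. The inverse of x ↦ x^17 on (ℤ/37ℤ)^× is x ↦ x^17, because 17·17 = 289 = 8·36 + 1 ≡ 1 (mod 36) and x^{36} = 1 for x ≠ 0 (Fermat). So σ⁻¹(2) = 2^17 mod 37.
Repeated squaring mod 37: 2^1 ≡ 2, 2^2 ≡ 2² = 4, 2^4 ≡ 4² = 16, 2^8 ≡ 16² = 256 ≡ 34, 2^16 ≡ 34² = 1156 ≡ 9. Since 17 = 16 + 1, 2^17 ≡ 9·2: 9·2 = 18. So 2^17 ≡ 18 (mod 37).
Hence σ⁻¹(2) = 18.

18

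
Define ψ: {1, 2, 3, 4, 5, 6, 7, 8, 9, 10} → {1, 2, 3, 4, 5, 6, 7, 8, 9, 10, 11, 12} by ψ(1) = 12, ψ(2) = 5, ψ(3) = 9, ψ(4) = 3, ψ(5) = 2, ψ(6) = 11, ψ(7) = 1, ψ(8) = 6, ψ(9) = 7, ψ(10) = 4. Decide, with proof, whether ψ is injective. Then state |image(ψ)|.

The values ψ(1), …, ψ(10) are 12, 5, 9, 3, 2, 11, 1, 6, 7, 4 — all distinct.
So ψ(s) = ψ(t) only when s = t, and ψ is injective.
The image of ψ is {1, 2, 3, 4, 5, 6, 7, 9, 11, 12}, which has 10 elements.

10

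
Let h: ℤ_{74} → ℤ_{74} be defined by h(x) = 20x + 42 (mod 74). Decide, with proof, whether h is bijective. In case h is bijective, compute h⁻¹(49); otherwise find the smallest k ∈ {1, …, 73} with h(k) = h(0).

Recall that h is injective if h(a) = h(b) implies a = b.
We have gcd(20, 74) = 2 > 1. Taking a = 0 and b = 37: h(0) = 42 and h(37) = 20·37 + 42 = 782 ≡ 42 (mod 74).
So h(0) = h(37) while 0 ≠ 37, therefore h is not injective, hence not bijective.
Since h is not bijective, we find the least positive k with h(k) = h(0): this means 20k ≡ 0 (mod 74), i.e. 74 ∣ 20k. Since gcd(20, 74) = 2, dividing through by 2 this holds exactly when 37 ∣ 10k, and as gcd(10, 37) = 1, exactly when 37 ∣ k.
The smallest positive such k is 37.

37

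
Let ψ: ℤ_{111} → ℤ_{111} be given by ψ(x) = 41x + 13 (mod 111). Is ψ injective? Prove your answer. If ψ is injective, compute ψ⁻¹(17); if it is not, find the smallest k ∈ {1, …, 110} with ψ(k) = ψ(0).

By definition, ψ is injective when ψ(a) = ψ(b) forces a = b.
Suppose ψ(a) = ψ(b) in ℤ_{111}. Then 41a + 13 ≡ 41b + 13 (mod 111), thus 41(a − b) ≡ 0 (mod 111).
Since gcd(41, 111) = 1, 41 is invertible modulo 111, thus a − b ≡ 0 (mod 111), i.e. a = b.
Therefore ψ is injective.
We now compute 41⁻¹ mod 111 explicitly. Euclid's algorithm: 111 = 2·41 + 29, 41 = 1·29 + 12, 29 = 2·12 + 5, 12 = 2·5 + 2, 5 = 2·2 + 1; back-substituting gives 1 = 65·41 − 24·111, so 41⁻¹ ≡ 65 (mod 111).
Since ψ is injective, we find ψ⁻¹(17): we need 41x ≡ 17 − 13 ≡ 4 (mod 111). Using 41⁻¹ = 65: x ≡ 65·4 = 260 = 2·111 + 38, so x = 38.
Check: ψ(38) = 41·38 + 13 = 1571 = 14·111 + 17 ≡ 17 (mod 111).

38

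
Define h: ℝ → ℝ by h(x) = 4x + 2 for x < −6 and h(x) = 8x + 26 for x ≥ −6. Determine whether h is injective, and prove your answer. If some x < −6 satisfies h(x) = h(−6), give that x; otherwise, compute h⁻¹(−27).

-29/4

Both pieces are strictly increasing (slopes 4 and 8), so each is injective on its own interval.
The left piece maps (−∞, −6) onto (−∞, −22); the right piece maps [−6, ∞) onto [−22, ∞).
These images are disjoint, so no value is attained by both pieces. Hence h is injective.
Because the two images are disjoint, no x < −6 has h(x) = h(−6), so we compute h⁻¹(−27): −27 lies in (−∞, −22), so solve 4x + 2 = −27: x = (−27 − 2)/4 = −29/4.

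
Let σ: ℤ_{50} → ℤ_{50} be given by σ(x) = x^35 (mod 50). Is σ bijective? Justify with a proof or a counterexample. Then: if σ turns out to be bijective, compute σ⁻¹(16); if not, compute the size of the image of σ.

σ(0) = 0^35 = 0.
σ(10): Repeated squaring mod 50: 10^1 ≡ 10, 10^2 ≡ 10² = 100 ≡ 0, 10^4 ≡ 0² = 0, 10^8 ≡ 0² = 0, 10^16 ≡ 0² = 0, 10^32 ≡ 0² = 0. Since 35 = 32 + 2 + 1, 10^35 ≡ 0·0·10: 0·0 = 0, then 0·10 = 0. So 10^35 ≡ 0 (mod 50).
So σ(0) = σ(10) = 0 while 0 ≠ 10, so σ is not injective, hence not bijective.
Since σ is not bijective, we determine |image(σ)|. Computing x^35 mod 50 for each x (by repeated squaring, reducing mod 50 at every step), the values σ(0), σ(1), …, σ(49) are: 0, 1, 18, 7, 24, 25, 26, 43, 32, 49, 0, 1, 18, 7, 24, 25, 26, 43, 32, 49, 0, 1, 18, 7, 24, 25, 26, 43, 32, 49, 0, 1, 18, 7, 24, 25, 26, 43, 32, 49, 0, 1, 18, 7, 24, 25, 26, 43, 32, 49.
The distinct values are {0, 1, 7, 18, 24, 25, 26, 32, 43, 49}; there are 10 of them.

10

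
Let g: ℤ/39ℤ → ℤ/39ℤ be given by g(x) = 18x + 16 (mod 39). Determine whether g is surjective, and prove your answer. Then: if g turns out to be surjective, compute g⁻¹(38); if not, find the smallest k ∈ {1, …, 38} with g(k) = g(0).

13

Since gcd(18, 39) = 3, we have 18x ≡ 0 (mod 3) for all x, so g(x) ≡ 1 (mod 3).
But 0 ≢ 1 (mod 3), so 0 ∈ ℤ/39ℤ has no preimage. Therefore g is not surjective.
Since g is not surjective, we find the least positive k with g(k) = g(0): this means 18k ≡ 0 (mod 39), i.e. 39 ∣ 18k. Since gcd(18, 39) = 3, dividing through by 3 this holds exactly when 13 ∣ 6k, and as gcd(6, 13) = 1, exactly when 13 ∣ k.
The smallest positive such k is 13.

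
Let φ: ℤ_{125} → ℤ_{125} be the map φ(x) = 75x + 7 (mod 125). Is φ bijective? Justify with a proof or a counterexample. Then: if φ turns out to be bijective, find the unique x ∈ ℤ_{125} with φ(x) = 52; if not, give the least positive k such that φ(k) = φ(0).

Recall: φ is injective if φ(a) = φ(b) implies a = b.
We have gcd(75, 125) = 25 > 1. Taking a = 0 and b = 5: φ(0) = 7 and φ(5) = 75·5 + 7 = 382 ≡ 7 (mod 125).
So φ(0) = φ(5) while 0 ≠ 5, therefore φ is not injective, hence not bijective.
Since φ is not bijective, we find the least positive k with φ(k) = φ(0): this means 75k ≡ 0 (mod 125), i.e. 125 ∣ 75k. Since gcd(75, 125) = 25, dividing through by 25 this holds exactly when 5 ∣ 3k, and as gcd(3, 5) = 1, exactly when 5 ∣ k.
The smallest positive such k is 5.

5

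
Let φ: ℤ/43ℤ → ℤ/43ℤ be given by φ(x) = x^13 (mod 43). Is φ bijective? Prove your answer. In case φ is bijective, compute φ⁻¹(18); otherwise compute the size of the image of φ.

Since 43 is prime, the nonzero elements of ℤ/43ℤ form a cyclic group of order 42.
As gcd(13, 42) = 1, raising to the 13th power is a bijection on this group: if a^13 ≡ b^13 then (ab^{−1})^13 = 1, and the only element of order dividing gcd(13, 42) = 1 is 1, so a = b.
With φ(0) = 0 this makes φ injective on all of ℤ/43ℤ, hence bijective (finite equal-size domain and codomain). In particular φ is bijective.
Since φ is bijective, we find the preimage of 18. The inverse of x ↦ x^13 on (ℤ/43ℤ)^× is x ↦ x^13, because 13·13 = 169 = 4·42 + 1 ≡ 1 (mod 42) and x^{42} = 1 for x ≠ 0 (Fermat). So φ⁻¹(18) = 18^13 mod 43.
Repeated squaring mod 43: 18^1 ≡ 18, 18^2 ≡ 18² = 324 ≡ 23, 18^4 ≡ 23² = 529 ≡ 13, 18^8 ≡ 13² = 169 ≡ 40. Since 13 = 8 + 4 + 1, 18^13 ≡ 40·13·18: 40·13 = 520 ≡ 4, then 4·18 = 72 ≡ 29. So 18^13 ≡ 29 (mod 43).
Hence φ⁻¹(18) = 29.

29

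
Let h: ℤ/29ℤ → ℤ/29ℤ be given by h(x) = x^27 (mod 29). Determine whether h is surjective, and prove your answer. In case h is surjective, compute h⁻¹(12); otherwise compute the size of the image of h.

17

Since 29 is prime, the nonzero elements of ℤ/29ℤ form a cyclic group of order 28.
As gcd(27, 28) = 1, raising to the 27th power is a bijection on this group: if x_1^27 ≡ x_2^27 then (x_1x_2^{−1})^27 = 1, and the only element of order dividing gcd(27, 28) = 1 is 1, so x_1 = x_2.
With h(0) = 0 this makes h injective on all of ℤ/29ℤ, hence bijective (finite equal-size domain and codomain). In particular h is surjective.
Since h is surjective, we find the preimage of 12. The inverse of x ↦ x^27 on (ℤ/29ℤ)^× is x ↦ x^27, because 27·27 = 729 = 26·28 + 1 ≡ 1 (mod 28) and x^{28} = 1 for x ≠ 0 (Fermat). So h⁻¹(12) = 12^27 mod 29.
Repeated squaring mod 29: 12^1 ≡ 12, 12^2 ≡ 12² = 144 ≡ 28, 12^4 ≡ 28² = 784 ≡ 1, 12^8 ≡ 1² = 1, 12^16 ≡ 1² = 1. Since 27 = 16 + 8 + 2 + 1, 12^27 ≡ 1·1·28·12: 1·1 = 1, then 1·28 = 28, then 28·12 = 336 ≡ 17. So 12^27 ≡ 17 (mod 29).
Hence h⁻¹(12) = 17.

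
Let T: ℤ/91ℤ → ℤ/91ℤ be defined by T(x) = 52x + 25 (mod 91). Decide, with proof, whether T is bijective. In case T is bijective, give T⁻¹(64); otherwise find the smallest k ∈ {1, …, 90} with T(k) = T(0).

We have gcd(52, 91) = 13 > 1. Taking s = 0 and t = 7: T(0) = 25 and T(7) = 52·7 + 25 = 389 ≡ 25 (mod 91).
So T(0) = T(7) while 0 ≠ 7, thus T is not injective, hence not bijective.
Since T is not bijective, we find the least positive k with T(k) = T(0): this means 52k ≡ 0 (mod 91), i.e. 91 ∣ 52k. Since gcd(52, 91) = 13, dividing through by 13 this holds exactly when 7 ∣ 4k, and as gcd(4, 7) = 1, exactly when 7 ∣ k.
The smallest positive such k is 7.

7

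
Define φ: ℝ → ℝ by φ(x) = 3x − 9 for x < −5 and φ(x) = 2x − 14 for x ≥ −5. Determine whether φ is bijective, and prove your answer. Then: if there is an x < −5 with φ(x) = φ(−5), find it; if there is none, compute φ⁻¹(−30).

-7

Both pieces are strictly increasing (slopes 3 and 2), so each is injective on its own interval.
The left piece maps (−∞, −5) onto (−∞, −24); the right piece maps [−5, ∞) onto [−24, ∞).
Since −24 = −24, the images partition ℝ: φ is injective and surjective, hence bijective.
Because the two images are disjoint, no x < −5 has φ(x) = φ(−5), so we compute φ⁻¹(−30): −30 lies in (−∞, −24), so solve 3x − 9 = −30: x = (−30 + 9)/3 = −7.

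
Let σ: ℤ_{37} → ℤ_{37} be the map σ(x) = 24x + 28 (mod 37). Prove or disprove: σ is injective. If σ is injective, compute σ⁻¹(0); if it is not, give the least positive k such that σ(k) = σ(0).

5

Suppose σ(s) = σ(t) in ℤ_{37}. Then 24s + 28 ≡ 24t + 28 (mod 37), so 24(s − t) ≡ 0 (mod 37).
Since gcd(24, 37) = 1, 24 is invertible modulo 37, thus s − t ≡ 0 (mod 37), i.e. s = t.
Hence σ is injective.
We now compute 24⁻¹ mod 37 explicitly. Euclid's algorithm: 37 = 1·24 + 13, 24 = 1·13 + 11, 13 = 1·11 + 2, 11 = 5·2 + 1; back-substituting gives 1 = 17·24 − 11·37, so 24⁻¹ ≡ 17 (mod 37).
Since σ is injective, we compute σ⁻¹(0): solve 24x + 28 ≡ 0 (mod 37), i.e. 24x ≡ 9 (mod 37).
Multiplying by 24⁻¹ = 17 gives x ≡ 17·9 = 153 = 4·37 + 5 ≡ 5 (mod 37).
Check: σ(5) = 24·5 + 28 = 148 = 4·37 + 0 ≡ 0 (mod 37).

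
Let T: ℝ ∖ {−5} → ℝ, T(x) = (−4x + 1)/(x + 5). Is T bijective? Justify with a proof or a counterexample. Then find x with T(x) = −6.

If T(x) = −4, cross-multiplying gives 1(−4x + 1) = −4(x + 5), which simplifies to 1 = −20 — false.  So −4 has no preimage and T is not surjective.
So T is not bijective.
Solving T(x) = −6: cross-multiplying gives −4x + 1 = −6(x + 5), which rearranges to 2x = −31, so x = −31/2.

-31/2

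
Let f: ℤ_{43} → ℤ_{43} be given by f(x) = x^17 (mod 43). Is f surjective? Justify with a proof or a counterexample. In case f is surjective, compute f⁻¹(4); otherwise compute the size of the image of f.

35

Since 43 is prime, the nonzero elements of ℤ_{43} form a cyclic group of order 42.
As gcd(17, 42) = 1, raising to the 17th power is a bijection on this group: if x_1^17 ≡ x_2^17 then (x_1x_2^{−1})^17 = 1, and the only element of order dividing gcd(17, 42) = 1 is 1, so x_1 = x_2.
With f(0) = 0 this makes f injective on all of ℤ_{43}, hence bijective (finite equal-size domain and codomain). In particular f is surjective.
Since f is surjective, we find the preimage of 4. The inverse of x ↦ x^17 on (ℤ_{43})^× is x ↦ x^5, because 17·5 = 85 = 2·42 + 1 ≡ 1 (mod 42) and x^{42} = 1 for x ≠ 0 (Fermat). So f⁻¹(4) = 4^5 mod 43.
Repeated squaring mod 43: 4^1 ≡ 4, 4^2 ≡ 4² = 16, 4^4 ≡ 16² = 256 ≡ 41. Since 5 = 4 + 1, 4^5 ≡ 41·4: 41·4 = 164 ≡ 35. So 4^5 ≡ 35 (mod 43).
Hence f⁻¹(4) = 35.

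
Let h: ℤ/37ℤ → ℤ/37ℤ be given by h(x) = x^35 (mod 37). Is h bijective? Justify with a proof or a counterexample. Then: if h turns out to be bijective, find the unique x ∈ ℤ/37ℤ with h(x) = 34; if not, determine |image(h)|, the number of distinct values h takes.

12

Since 37 is prime, the nonzero elements of ℤ/37ℤ form a cyclic group of order 36.
As gcd(35, 36) = 1, raising to the 35th power is a bijection on this group: if u^35 ≡ v^35 then (uv^{−1})^35 = 1, and the only element of order dividing gcd(35, 36) = 1 is 1, so u = v.
With h(0) = 0 this makes h injective on all of ℤ/37ℤ, hence bijective (finite equal-size domain and codomain). In particular h is bijective.
Since h is bijective, we find the preimage of 34. The inverse of x ↦ x^35 on (ℤ/37ℤ)^× is x ↦ x^35, because 35·35 = 1225 = 34·36 + 1 ≡ 1 (mod 36) and x^{36} = 1 for x ≠ 0 (Fermat). So h⁻¹(34) = 34^35 mod 37.
Repeated squaring mod 37: 34^1 ≡ 34, 34^2 ≡ 34² = 1156 ≡ 9, 34^4 ≡ 9² = 81 ≡ 7, 34^8 ≡ 7² = 49 ≡ 12, 34^16 ≡ 12² = 144 ≡ 33, 34^32 ≡ 33² = 1089 ≡ 16. Since 35 = 32 + 2 + 1, 34^35 ≡ 16·9·34: 16·9 = 144 ≡ 33, then 33·34 = 1122 ≡ 12. So 34^35 ≡ 12 (mod 37).
Hence h⁻¹(34) = 12.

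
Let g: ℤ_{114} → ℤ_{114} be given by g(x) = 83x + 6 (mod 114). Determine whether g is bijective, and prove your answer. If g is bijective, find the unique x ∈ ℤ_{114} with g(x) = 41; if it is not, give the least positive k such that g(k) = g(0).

43

If g(u) = g(v), then 83u ≡ 83v (mod 114). Because gcd(83, 114) = 1, we may cancel 83 to get u ≡ v (mod 114).
We now compute 83⁻¹ mod 114 explicitly. Euclid's algorithm: 114 = 1·83 + 31, 83 = 2·31 + 21, 31 = 1·21 + 10, 21 = 2·10 + 1; back-substituting gives 1 = 11·83 − 8·114, so 83⁻¹ ≡ 11 (mod 114).
For any y ∈ ℤ_{114}, x = 11(y − 6) mod 114 satisfies g(x) = 83·11(y − 6) + 6 ≡ y (since 83·11 ≡ 1 mod 114). So every y has a preimage.
Hence g is bijective.
Since g is bijective, we find g⁻¹(41): we need 83x ≡ 41 − 6 ≡ 35 (mod 114). Using 83⁻¹ = 11: x ≡ 11·35 = 385 = 3·114 + 43, so x = 43.
Check: g(43) = 83·43 + 6 = 3575 = 31·114 + 41 ≡ 41 (mod 114).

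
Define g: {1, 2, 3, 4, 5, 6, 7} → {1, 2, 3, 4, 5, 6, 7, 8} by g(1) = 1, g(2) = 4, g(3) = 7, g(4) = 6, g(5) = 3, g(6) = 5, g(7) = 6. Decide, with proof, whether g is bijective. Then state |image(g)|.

g(4) = 6 = g(7) with 4 ≠ 7, so g is not injective, hence not bijective.
The image of g is {1, 3, 4, 5, 6, 7}, which has 6 elements.

6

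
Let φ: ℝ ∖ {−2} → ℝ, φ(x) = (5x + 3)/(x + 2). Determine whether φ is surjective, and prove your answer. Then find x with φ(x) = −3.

-9/8

If φ(x) = 5, cross-multiplying gives 1(5x + 3) = 5(x + 2), which simplifies to 3 = 10 — false.  So 5 has no preimage and φ is not surjective.
Solving φ(x) = −3: cross-multiplying gives 5x + 3 = −3(x + 2), which rearranges to 8x = −9, so x = −9/8.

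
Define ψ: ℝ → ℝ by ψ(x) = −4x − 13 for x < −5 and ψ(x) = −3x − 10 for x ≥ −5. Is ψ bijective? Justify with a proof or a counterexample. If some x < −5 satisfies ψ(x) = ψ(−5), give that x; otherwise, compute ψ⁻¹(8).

-21/4

Both pieces are strictly decreasing (slopes −4 and −3), so each is injective on its own interval.
The left piece maps (−∞, −5) onto (7, ∞); the right piece maps [−5, ∞) onto (−∞, 5].
The images leave a gap (7 has no preimage), so ψ is not surjective, hence not bijective.
Because the two images are disjoint, no x < −5 has ψ(x) = ψ(−5), so we compute ψ⁻¹(8): 8 lies in (7, ∞), so solve −4x − 13 = 8: x = (8 + 13)/(−4) = −21/4.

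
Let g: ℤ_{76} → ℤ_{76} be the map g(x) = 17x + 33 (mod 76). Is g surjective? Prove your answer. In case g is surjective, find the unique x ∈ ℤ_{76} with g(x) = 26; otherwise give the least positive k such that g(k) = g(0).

Since gcd(17, 76) = 1, 17 is invertible modulo 76. Euclid's algorithm: 76 = 4·17 + 8, 17 = 2·8 + 1; back-substituting gives 1 = 9·17 − 2·76, so 17⁻¹ ≡ 9 (mod 76).
For any y ∈ ℤ_{76}, x = 9(y − 33) mod 76 satisfies g(x) = 17·9(y − 33) + 33 ≡ y (since 17·9 ≡ 1 mod 76). So every y has a preimage.
Therefore g is surjective.
Since g is surjective, we find g⁻¹(26): we need 17x ≡ 26 − 33 ≡ 69 (mod 76). Using 17⁻¹ = 9: x ≡ 9·69 = 621 = 8·76 + 13, so x = 13.
Check: g(13) = 17·13 + 33 = 254 = 3·76 + 26 ≡ 26 (mod 76).

13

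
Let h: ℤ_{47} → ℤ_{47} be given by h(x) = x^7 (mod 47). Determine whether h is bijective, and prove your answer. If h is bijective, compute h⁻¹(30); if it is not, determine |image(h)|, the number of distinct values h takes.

19

Since 47 is prime, the nonzero elements of ℤ_{47} form a cyclic group of order 46.
As gcd(7, 46) = 1, raising to the 7th power is a bijection on this group: if u^7 ≡ v^7 then (uv^{−1})^7 = 1, and the only element of order dividing gcd(7, 46) = 1 is 1, so u = v.
With h(0) = 0 this makes h injective on all of ℤ_{47}, hence bijective (finite equal-size domain and codomain). In particular h is bijective.
Since h is bijective, we find the preimage of 30. The inverse of x ↦ x^7 on (ℤ_{47})^× is x ↦ x^33, because 7·33 = 231 = 5·46 + 1 ≡ 1 (mod 46) and x^{46} = 1 for x ≠ 0 (Fermat). So h⁻¹(30) = 30^33 mod 47.
Repeated squaring mod 47: 30^1 ≡ 30, 30^2 ≡ 30² = 900 ≡ 7, 30^4 ≡ 7² = 49 ≡ 2, 30^8 ≡ 2² = 4, 30^16 ≡ 4² = 16, 30^32 ≡ 16² = 256 ≡ 21. Since 33 = 32 + 1, 30^33 ≡ 21·30: 21·30 = 630 ≡ 19. So 30^33 ≡ 19 (mod 47).
Hence h⁻¹(30) = 19.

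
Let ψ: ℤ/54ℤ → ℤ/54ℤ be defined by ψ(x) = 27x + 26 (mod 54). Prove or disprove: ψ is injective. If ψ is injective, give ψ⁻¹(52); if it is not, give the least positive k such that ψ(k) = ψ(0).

2

We have gcd(27, 54) = 27 > 1. Taking a = 0 and b = 2: ψ(0) = 26 and ψ(2) = 27·2 + 26 = 80 ≡ 26 (mod 54).
So ψ(0) = ψ(2) while 0 ≠ 2, therefore ψ is not injective.
Since ψ is not injective, we find the least positive k with ψ(k) = ψ(0): this means 27k ≡ 0 (mod 54), i.e. 54 ∣ 27k. Since gcd(27, 54) = 27, dividing through by 27 this holds exactly when 2 ∣ k.
The smallest positive such k is 2.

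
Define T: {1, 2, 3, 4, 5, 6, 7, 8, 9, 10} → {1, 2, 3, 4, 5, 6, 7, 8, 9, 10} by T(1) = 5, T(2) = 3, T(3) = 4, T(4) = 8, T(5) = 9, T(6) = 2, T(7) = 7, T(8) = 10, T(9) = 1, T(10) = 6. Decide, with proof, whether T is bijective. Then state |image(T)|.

The values 5, 3, 4, 8, 9, 2, 7, 10, 1, 6 are a permutation of {1, 2, 3, 4, 5, 6, 7, 8, 9, 10}: each element appears exactly once.
So T is injective and surjective, hence bijective.
The image of T is {1, 2, 3, 4, 5, 6, 7, 8, 9, 10}, which has 10 elements.

10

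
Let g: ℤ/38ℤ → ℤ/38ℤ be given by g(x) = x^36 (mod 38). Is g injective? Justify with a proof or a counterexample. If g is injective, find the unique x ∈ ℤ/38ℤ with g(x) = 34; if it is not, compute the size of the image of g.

g(1) = 1^36 = 1.
g(3): Repeated squaring mod 38: 3^1 ≡ 3, 3^2 ≡ 3² = 9, 3^4 ≡ 9² = 81 ≡ 5, 3^8 ≡ 5² = 25, 3^16 ≡ 25² = 625 ≡ 17, 3^32 ≡ 17² = 289 ≡ 23. Since 36 = 32 + 4, 3^36 ≡ 23·5: 23·5 = 115 ≡ 1. So 3^36 ≡ 1 (mod 38).
So g(1) = g(3) = 1 while 1 ≠ 3, so g is not injective.
Since g is not injective, we determine |image(g)|. Computing x^36 mod 38 for each x (by repeated squaring, reducing mod 38 at every step), the values g(0), g(1), …, g(37) are: 0, 1, 20, 1, 20, 1, 20, 1, 20, 1, 20, 1, 20, 1, 20, 1, 20, 1, 20, 19, 20, 1, 20, 1, 20, 1, 20, 1, 20, 1, 20, 1, 20, 1, 20, 1, 20, 1.
The distinct values are {0, 1, 19, 20}; there are 4 of them.

4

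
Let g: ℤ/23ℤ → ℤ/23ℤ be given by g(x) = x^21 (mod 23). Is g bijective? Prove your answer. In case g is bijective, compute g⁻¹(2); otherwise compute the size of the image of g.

12

Since 23 is prime, the nonzero elements of ℤ/23ℤ form a cyclic group of order 22.
As gcd(21, 22) = 1, raising to the 21st power is a bijection on this group: if x_1^21 ≡ x_2^21 then (x_1x_2^{−1})^21 = 1, and the only element of order dividing gcd(21, 22) = 1 is 1, so x_1 = x_2.
With g(0) = 0 this makes g injective on all of ℤ/23ℤ, hence bijective (finite equal-size domain and codomain). In particular g is bijective.
Since g is bijective, we find the preimage of 2. The inverse of x ↦ x^21 on (ℤ/23ℤ)^× is x ↦ x^21, because 21·21 = 441 = 20·22 + 1 ≡ 1 (mod 22) and x^{22} = 1 for x ≠ 0 (Fermat). So g⁻¹(2) = 2^21 mod 23.
Repeated squaring mod 23: 2^1 ≡ 2, 2^2 ≡ 2² = 4, 2^4 ≡ 4² = 16, 2^8 ≡ 16² = 256 ≡ 3, 2^16 ≡ 3² = 9. Since 21 = 16 + 4 + 1, 2^21 ≡ 9·16·2: 9·16 = 144 ≡ 6, then 6·2 = 12. So 2^21 ≡ 12 (mod 23).
Hence g⁻¹(2) = 12.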